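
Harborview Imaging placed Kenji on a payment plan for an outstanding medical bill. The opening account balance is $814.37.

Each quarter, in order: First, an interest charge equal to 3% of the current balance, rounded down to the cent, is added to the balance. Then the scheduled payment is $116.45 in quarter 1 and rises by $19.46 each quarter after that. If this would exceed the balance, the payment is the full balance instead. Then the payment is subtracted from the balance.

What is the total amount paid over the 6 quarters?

$905.88

Quarter 1: opening $814.37; interest $24.43 → $838.80; payment $116.45; balance $722.35
Quarter 2: opening $722.35; interest $21.67 → $744.02; payment $135.91; balance $608.11
Quarter 3: opening $608.11; interest $18.24 → $626.35; payment $155.37; balance $470.98
Quarter 4: opening $470.98; interest $14.12 → $485.10; payment $174.83; balance $310.27
Quarter 5: opening $310.27; interest $9.30 → $319.57; payment $194.29; balance $125.28
Quarter 6: opening $125.28; interest $3.75 → $129.03; payment $129.03; balance $0.00
Total paid: $905.88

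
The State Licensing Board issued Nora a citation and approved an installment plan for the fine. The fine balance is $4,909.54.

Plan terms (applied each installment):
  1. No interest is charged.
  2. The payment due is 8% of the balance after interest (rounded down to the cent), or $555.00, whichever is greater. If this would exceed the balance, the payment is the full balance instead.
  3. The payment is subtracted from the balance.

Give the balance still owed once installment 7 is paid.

$1,024.54

Installment 1: $4,909.54 − $555.00 → $4,354.54
Installment 2: $4,354.54 − $555.00 → $3,799.54
Installment 3: $3,799.54 − $555.00 → $3,244.54
Installment 4: $3,244.54 − $555.00 → $2,689.54
Installment 5: $2,689.54 − $555.00 → $2,134.54
Installment 6: $2,134.54 − $555.00 → $1,579.54
Installment 7: $1,579.54 − $555.00 → $1,024.54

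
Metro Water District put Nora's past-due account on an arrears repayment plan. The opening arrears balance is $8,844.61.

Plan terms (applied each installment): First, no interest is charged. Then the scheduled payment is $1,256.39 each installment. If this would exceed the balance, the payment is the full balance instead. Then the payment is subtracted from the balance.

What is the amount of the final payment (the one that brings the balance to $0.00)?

$49.88

Installment 1: opening $8,844.61; payment $1,256.39; balance $7,588.22
Installment 2: opening $7,588.22; payment $1,256.39; balance $6,331.83
Installment 3: opening $6,331.83; payment $1,256.39; balance $5,075.44
Installment 4: opening $5,075.44; payment $1,256.39; balance $3,819.05
Installment 5: opening $3,819.05; payment $1,256.39; balance $2,562.66
Installment 6: opening $2,562.66; payment $1,256.39; balance $1,306.27
Installment 7: opening $1,306.27; payment $1,256.39; balance $49.88
Installment 8: opening $49.88; payment $49.88; balance $0.00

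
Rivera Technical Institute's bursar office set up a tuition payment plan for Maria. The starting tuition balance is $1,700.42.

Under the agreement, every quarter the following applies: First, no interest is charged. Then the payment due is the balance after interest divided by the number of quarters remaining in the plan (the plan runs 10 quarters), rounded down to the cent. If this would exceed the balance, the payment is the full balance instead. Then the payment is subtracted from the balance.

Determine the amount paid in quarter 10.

Quarter 1: $1,700.42 − $170.04 → $1,530.38
Quarter 2: $1,530.38 − $170.04 → $1,360.34
Quarter 3: $1,360.34 − $170.04 → $1,190.30
Quarter 4: $1,190.30 − $170.04 → $1,020.26
Quarter 5: $1,020.26 − $170.04 → $850.22
Quarter 6: $850.22 − $170.04 → $680.18
Quarter 7: $680.18 − $170.04 → $510.14
Quarter 8: $510.14 − $170.04 → $340.10
Quarter 9: $340.10 − $170.05 → $170.05
Quarter 10: $170.05 − $170.05 → $0.00

$170.05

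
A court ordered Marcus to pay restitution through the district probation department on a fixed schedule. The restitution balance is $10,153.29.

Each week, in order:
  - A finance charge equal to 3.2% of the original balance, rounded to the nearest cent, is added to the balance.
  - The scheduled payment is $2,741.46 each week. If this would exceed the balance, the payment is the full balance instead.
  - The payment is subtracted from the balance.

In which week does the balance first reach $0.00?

Week 1: opening $10,153.29; interest $324.91 → $10,478.20; payment $2,741.46; balance $7,736.74
Week 2: opening $7,736.74; interest $324.91 → $8,061.65; payment $2,741.46; balance $5,320.19
Week 3: opening $5,320.19; interest $324.91 → $5,645.10; payment $2,741.46; balance $2,903.64
Week 4: opening $2,903.64; interest $324.91 → $3,228.55; payment $2,741.46; balance $487.09
Week 5: opening $487.09; interest $324.91 → $812.00; payment $812.00; balance $0.00
Balance reaches $0.00 in week 5.

5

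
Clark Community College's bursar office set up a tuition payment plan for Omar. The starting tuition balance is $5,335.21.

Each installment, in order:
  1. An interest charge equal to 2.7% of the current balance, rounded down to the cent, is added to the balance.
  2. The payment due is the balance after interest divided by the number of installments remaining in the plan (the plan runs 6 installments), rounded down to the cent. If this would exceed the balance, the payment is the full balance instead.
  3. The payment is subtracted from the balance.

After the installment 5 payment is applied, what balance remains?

$1,015.90

# | Opening | Interest | Payment | End bal
1 | $5,335.21 | $144.05 | $913.21 | $4,566.05
2 | $4,566.05 | $123.28 | $937.86 | $3,751.47
3 | $3,751.47 | $101.28 | $963.18 | $2,889.57
4 | $2,889.57 | $78.01 | $989.19 | $1,978.39
5 | $1,978.39 | $53.41 | $1,015.90 | $1,015.90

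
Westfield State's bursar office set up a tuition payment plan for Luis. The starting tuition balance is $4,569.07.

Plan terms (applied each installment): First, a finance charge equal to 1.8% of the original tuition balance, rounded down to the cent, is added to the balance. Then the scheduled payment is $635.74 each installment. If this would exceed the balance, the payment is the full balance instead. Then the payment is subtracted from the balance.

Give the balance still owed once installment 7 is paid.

Installment 1: opening $4,569.07; interest $82.24 → $4,651.31; payment $635.74; balance $4,015.57
Installment 2: opening $4,015.57; interest $82.24 → $4,097.81; payment $635.74; balance $3,462.07
Installment 3: opening $3,462.07; interest $82.24 → $3,544.31; payment $635.74; balance $2,908.57
Installment 4: opening $2,908.57; interest $82.24 → $2,990.81; payment $635.74; balance $2,355.07
Installment 5: opening $2,355.07; interest $82.24 → $2,437.31; payment $635.74; balance $1,801.57
Installment 6: opening $1,801.57; interest $82.24 → $1,883.81; payment $635.74; balance $1,248.07
Installment 7: opening $1,248.07; interest $82.24 → $1,330.31; payment $635.74; balance $694.57

$694.57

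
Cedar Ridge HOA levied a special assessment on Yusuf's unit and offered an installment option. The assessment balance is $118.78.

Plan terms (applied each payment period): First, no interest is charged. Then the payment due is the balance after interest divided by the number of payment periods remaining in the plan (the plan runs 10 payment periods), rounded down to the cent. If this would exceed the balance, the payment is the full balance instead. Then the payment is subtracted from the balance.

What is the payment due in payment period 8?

$11.88

Payment period 1: opening $118.78; payment $11.87; balance $106.91
Payment period 2: opening $106.91; payment $11.87; balance $95.04
Payment period 3: opening $95.04; payment $11.88; balance $83.16
Payment period 4: opening $83.16; payment $11.88; balance $71.28
Payment period 5: opening $71.28; payment $11.88; balance $59.40
Payment period 6: opening $59.40; payment $11.88; balance $47.52
Payment period 7: opening $47.52; payment $11.88; balance $35.64
Payment period 8: opening $35.64; payment $11.88; balance $23.76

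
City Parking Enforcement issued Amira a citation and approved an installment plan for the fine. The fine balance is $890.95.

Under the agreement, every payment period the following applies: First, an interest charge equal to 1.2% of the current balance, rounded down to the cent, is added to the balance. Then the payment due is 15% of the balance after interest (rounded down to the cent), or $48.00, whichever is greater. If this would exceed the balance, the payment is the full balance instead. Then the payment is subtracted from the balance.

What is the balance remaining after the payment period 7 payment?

$310.50

# | Opening | Interest | Payment | End bal
1 | $890.95 | $10.69 | $135.24 | $766.40
2 | $766.40 | $9.19 | $116.33 | $659.26
3 | $659.26 | $7.91 | $100.07 | $567.10
4 | $567.10 | $6.80 | $86.08 | $487.82
5 | $487.82 | $5.85 | $74.05 | $419.62
6 | $419.62 | $5.03 | $63.69 | $360.96
7 | $360.96 | $4.33 | $54.79 | $310.50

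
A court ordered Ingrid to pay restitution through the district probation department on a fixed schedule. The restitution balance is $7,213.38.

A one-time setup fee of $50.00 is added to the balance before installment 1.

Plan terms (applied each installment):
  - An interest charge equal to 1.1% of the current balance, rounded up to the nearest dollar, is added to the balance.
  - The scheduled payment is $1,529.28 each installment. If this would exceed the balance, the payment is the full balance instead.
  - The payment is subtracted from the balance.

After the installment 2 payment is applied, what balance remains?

$4,348.82

Installment 1: $7,263.38 +$80.00 interest = $7,343.38; pay $1,529.28 → $5,814.10
Installment 2: $5,814.10 +$64.00 interest = $5,878.10; pay $1,529.28 → $4,348.82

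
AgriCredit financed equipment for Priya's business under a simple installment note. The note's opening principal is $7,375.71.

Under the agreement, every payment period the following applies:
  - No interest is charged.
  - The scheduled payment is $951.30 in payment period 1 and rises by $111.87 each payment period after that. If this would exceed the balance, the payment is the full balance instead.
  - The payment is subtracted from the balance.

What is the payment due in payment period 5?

Payment period 1: $7,375.71 − $951.30 → $6,424.41
Payment period 2: $6,424.41 − $1,063.17 → $5,361.24
Payment period 3: $5,361.24 − $1,175.04 → $4,186.20
Payment period 4: $4,186.20 − $1,286.91 → $2,899.29
Payment period 5: $2,899.29 − $1,398.78 → $1,500.51

$1,398.78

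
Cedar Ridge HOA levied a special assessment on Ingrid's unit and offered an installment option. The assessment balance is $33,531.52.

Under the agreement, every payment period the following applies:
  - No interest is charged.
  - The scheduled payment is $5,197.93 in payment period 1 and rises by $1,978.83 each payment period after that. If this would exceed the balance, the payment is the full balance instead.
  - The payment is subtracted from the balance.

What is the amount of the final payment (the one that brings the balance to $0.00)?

Payment period 1: opening $33,531.52; payment $5,197.93; balance $28,333.59
Payment period 2: opening $28,333.59; payment $7,176.76; balance $21,156.83
Payment period 3: opening $21,156.83; payment $9,155.59; balance $12,001.24
Payment period 4: opening $12,001.24; payment $11,134.42; balance $866.82
Payment period 5: opening $866.82; payment $866.82; balance $0.00

$866.82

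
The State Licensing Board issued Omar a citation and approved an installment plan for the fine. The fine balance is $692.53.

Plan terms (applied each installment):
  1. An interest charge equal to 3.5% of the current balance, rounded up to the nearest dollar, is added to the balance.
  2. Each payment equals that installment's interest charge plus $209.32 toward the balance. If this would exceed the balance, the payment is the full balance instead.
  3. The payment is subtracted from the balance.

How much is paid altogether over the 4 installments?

Installment 1: $692.53 +$25.00 interest = $717.53; pay $234.32 → $483.21
Installment 2: $483.21 +$17.00 interest = $500.21; pay $226.32 → $273.89
Installment 3: $273.89 +$10.00 interest = $283.89; pay $219.32 → $64.57
Installment 4: $64.57 +$3.00 interest = $67.57; pay $67.57 → $0.00
Total paid: $747.53

$747.53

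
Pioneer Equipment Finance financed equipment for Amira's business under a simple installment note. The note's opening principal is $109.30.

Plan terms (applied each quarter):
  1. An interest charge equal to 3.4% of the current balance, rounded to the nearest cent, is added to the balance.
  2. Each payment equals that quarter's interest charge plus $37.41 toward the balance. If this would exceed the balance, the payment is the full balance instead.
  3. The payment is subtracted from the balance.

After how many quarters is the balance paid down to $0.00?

3

Quarter 1: opening $109.30; interest $3.72 → $113.02; payment $41.13; balance $71.89
Quarter 2: opening $71.89; interest $2.44 → $74.33; payment $39.85; balance $34.48
Quarter 3: opening $34.48; interest $1.17 → $35.65; payment $35.65; balance $0.00
Balance reaches $0.00 in quarter 3.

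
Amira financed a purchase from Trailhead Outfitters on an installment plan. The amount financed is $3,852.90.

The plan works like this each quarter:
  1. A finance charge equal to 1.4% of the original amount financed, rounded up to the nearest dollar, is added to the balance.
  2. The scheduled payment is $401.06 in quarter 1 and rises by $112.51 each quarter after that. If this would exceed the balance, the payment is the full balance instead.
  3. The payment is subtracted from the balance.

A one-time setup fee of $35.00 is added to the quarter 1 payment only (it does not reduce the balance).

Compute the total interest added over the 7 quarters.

$378.00

Quarter 1: opening $3,852.90; interest $54.00 → $3,906.90; payment $401.06 (+ $35.00 fee); balance $3,505.84
Quarter 2: opening $3,505.84; interest $54.00 → $3,559.84; payment $513.57; balance $3,046.27
Quarter 3: opening $3,046.27; interest $54.00 → $3,100.27; payment $626.08; balance $2,474.19
Quarter 4: opening $2,474.19; interest $54.00 → $2,528.19; payment $738.59; balance $1,789.60
Quarter 5: opening $1,789.60; interest $54.00 → $1,843.60; payment $851.10; balance $992.50
Quarter 6: opening $992.50; interest $54.00 → $1,046.50; payment $963.61; balance $82.89
Quarter 7: opening $82.89; interest $54.00 → $136.89; payment $136.89; balance $0.00
Total interest: $54.00 + $54.00 + $54.00 + $54.00 + $54.00 + $54.00 + $54.00 = $378.00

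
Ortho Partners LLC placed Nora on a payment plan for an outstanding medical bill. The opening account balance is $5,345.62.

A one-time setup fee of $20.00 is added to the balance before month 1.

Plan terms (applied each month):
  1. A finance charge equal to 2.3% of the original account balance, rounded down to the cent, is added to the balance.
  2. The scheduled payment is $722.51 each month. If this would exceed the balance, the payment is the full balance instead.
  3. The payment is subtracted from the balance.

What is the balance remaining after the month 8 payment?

$569.06

Month 1: $5,365.62 +$122.94 interest = $5,488.56; pay $722.51 → $4,766.05
Month 2: $4,766.05 +$122.94 interest = $4,888.99; pay $722.51 → $4,166.48
Month 3: $4,166.48 +$122.94 interest = $4,289.42; pay $722.51 → $3,566.91
Month 4: $3,566.91 +$122.94 interest = $3,689.85; pay $722.51 → $2,967.34
Month 5: $2,967.34 +$122.94 interest = $3,090.28; pay $722.51 → $2,367.77
Month 6: $2,367.77 +$122.94 interest = $2,490.71; pay $722.51 → $1,768.20
Month 7: $1,768.20 +$122.94 interest = $1,891.14; pay $722.51 → $1,168.63
Month 8: $1,168.63 +$122.94 interest = $1,291.57; pay $722.51 → $569.06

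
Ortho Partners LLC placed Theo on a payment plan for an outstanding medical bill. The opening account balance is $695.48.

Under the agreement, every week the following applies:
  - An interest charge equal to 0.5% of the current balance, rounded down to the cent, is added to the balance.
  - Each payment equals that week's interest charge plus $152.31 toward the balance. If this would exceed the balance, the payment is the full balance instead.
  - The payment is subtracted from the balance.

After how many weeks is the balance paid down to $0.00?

Week 1: opening $695.48; interest $3.47 → $698.95; payment $155.78; balance $543.17
Week 2: opening $543.17; interest $2.71 → $545.88; payment $155.02; balance $390.86
Week 3: opening $390.86; interest $1.95 → $392.81; payment $154.26; balance $238.55
Week 4: opening $238.55; interest $1.19 → $239.74; payment $153.50; balance $86.24
Week 5: opening $86.24; interest $0.43 → $86.67; payment $86.67; balance $0.00
Balance reaches $0.00 in week 5.

5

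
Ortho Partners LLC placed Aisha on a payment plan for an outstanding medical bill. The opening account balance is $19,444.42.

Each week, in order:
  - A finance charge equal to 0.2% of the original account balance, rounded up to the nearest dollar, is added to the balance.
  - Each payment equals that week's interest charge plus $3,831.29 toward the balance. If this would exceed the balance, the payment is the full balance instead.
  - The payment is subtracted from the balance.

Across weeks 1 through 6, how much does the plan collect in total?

$19,678.42

Week 1: opening $19,444.42; interest $39.00 → $19,483.42; payment $3,870.29; balance $15,613.13
Week 2: opening $15,613.13; interest $39.00 → $15,652.13; payment $3,870.29; balance $11,781.84
Week 3: opening $11,781.84; interest $39.00 → $11,820.84; payment $3,870.29; balance $7,950.55
Week 4: opening $7,950.55; interest $39.00 → $7,989.55; payment $3,870.29; balance $4,119.26
Week 5: opening $4,119.26; interest $39.00 → $4,158.26; payment $3,870.29; balance $287.97
Week 6: opening $287.97; interest $39.00 → $326.97; payment $326.97; balance $0.00
Total paid: $19,678.42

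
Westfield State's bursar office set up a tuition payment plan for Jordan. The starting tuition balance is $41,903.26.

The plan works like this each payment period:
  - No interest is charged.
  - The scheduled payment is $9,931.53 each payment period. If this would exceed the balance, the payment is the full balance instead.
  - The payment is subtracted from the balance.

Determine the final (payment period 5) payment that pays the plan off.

$2,177.14

Payment period 1: $41,903.26 − $9,931.53 → $31,971.73
Payment period 2: $31,971.73 − $9,931.53 → $22,040.20
Payment period 3: $22,040.20 − $9,931.53 → $12,108.67
Payment period 4: $12,108.67 − $9,931.53 → $2,177.14
Payment period 5: $2,177.14 − $2,177.14 → $0.00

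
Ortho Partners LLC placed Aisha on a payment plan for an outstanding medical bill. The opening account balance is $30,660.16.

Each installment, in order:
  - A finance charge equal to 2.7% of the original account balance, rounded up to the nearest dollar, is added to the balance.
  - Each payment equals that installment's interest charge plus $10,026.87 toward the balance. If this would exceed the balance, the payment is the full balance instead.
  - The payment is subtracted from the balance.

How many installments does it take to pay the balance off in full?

4

# | Opening | Interest | Payment | End bal
1 | $30,660.16 | $828.00 | $10,854.87 | $20,633.29
2 | $20,633.29 | $828.00 | $10,854.87 | $10,606.42
3 | $10,606.42 | $828.00 | $10,854.87 | $579.55
4 | $579.55 | $828.00 | $1,407.55 | $0.00
Balance reaches $0.00 in installment 4.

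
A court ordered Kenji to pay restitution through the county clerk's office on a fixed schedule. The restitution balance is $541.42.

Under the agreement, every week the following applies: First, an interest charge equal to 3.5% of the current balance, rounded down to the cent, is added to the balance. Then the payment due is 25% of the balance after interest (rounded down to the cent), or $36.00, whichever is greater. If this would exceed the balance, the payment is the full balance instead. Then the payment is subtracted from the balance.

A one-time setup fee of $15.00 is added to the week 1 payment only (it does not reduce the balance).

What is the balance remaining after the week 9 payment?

Week 1: $541.42 +$18.94 interest = $560.36; pay $140.09 (+ $15.00 fee) → $420.27
Week 2: $420.27 +$14.70 interest = $434.97; pay $108.74 → $326.23
Week 3: $326.23 +$11.41 interest = $337.64; pay $84.41 → $253.23
Week 4: $253.23 +$8.86 interest = $262.09; pay $65.52 → $196.57
Week 5: $196.57 +$6.87 interest = $203.44; pay $50.86 → $152.58
Week 6: $152.58 +$5.34 interest = $157.92; pay $39.48 → $118.44
Week 7: $118.44 +$4.14 interest = $122.58; pay $36.00 → $86.58
Week 8: $86.58 +$3.03 interest = $89.61; pay $36.00 → $53.61
Week 9: $53.61 +$1.87 interest = $55.48; pay $36.00 → $19.48

$19.48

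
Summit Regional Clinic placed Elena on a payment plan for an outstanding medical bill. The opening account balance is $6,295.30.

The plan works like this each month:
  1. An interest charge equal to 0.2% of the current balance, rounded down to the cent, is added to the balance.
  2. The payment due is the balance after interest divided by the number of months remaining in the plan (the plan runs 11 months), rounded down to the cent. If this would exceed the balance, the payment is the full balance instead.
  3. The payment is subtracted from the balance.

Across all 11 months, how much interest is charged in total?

Month 1: $6,295.30 +$12.59 interest = $6,307.89; pay $573.44 → $5,734.45
Month 2: $5,734.45 +$11.46 interest = $5,745.91; pay $574.59 → $5,171.32
Month 3: $5,171.32 +$10.34 interest = $5,181.66; pay $575.74 → $4,605.92
Month 4: $4,605.92 +$9.21 interest = $4,615.13; pay $576.89 → $4,038.24
Month 5: $4,038.24 +$8.07 interest = $4,046.31; pay $578.04 → $3,468.27
Month 6: $3,468.27 +$6.93 interest = $3,475.20; pay $579.20 → $2,896.00
Month 7: $2,896.00 +$5.79 interest = $2,901.79; pay $580.35 → $2,321.44
Month 8: $2,321.44 +$4.64 interest = $2,326.08; pay $581.52 → $1,744.56
Month 9: $1,744.56 +$3.48 interest = $1,748.04; pay $582.68 → $1,165.36
Month 10: $1,165.36 +$2.33 interest = $1,167.69; pay $583.84 → $583.85
Month 11: $583.85 +$1.16 interest = $585.01; pay $585.01 → $0.00
Total interest: $12.59 + $11.46 + $10.34 + $9.21 + $8.07 + $6.93 + $5.79 + $4.64 + $3.48 + $2.33 + $1.16 = $76.00

$76.00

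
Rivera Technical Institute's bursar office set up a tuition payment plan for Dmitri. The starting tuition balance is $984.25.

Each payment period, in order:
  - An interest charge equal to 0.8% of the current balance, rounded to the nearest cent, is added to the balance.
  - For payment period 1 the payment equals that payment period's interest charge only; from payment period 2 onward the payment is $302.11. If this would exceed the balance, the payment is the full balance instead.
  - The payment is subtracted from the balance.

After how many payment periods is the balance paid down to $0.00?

5

Payment period 1: $984.25 +$7.87 interest = $992.12; pay $7.87 → $984.25
Payment period 2: $984.25 +$7.87 interest = $992.12; pay $302.11 → $690.01
Payment period 3: $690.01 +$5.52 interest = $695.53; pay $302.11 → $393.42
Payment period 4: $393.42 +$3.15 interest = $396.57; pay $302.11 → $94.46
Payment period 5: $94.46 +$0.76 interest = $95.22; pay $95.22 → $0.00
Balance reaches $0.00 in payment period 5.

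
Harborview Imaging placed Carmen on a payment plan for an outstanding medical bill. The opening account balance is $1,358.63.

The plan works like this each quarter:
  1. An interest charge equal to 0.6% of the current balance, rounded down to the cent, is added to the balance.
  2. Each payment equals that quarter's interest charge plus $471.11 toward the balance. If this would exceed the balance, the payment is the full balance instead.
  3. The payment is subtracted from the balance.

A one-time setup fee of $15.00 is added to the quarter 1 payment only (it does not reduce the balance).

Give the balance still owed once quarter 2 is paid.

$416.41

Quarter 1: opening $1,358.63; interest $8.15 → $1,366.78; payment $479.26 (+ $15.00 fee); balance $887.52
Quarter 2: opening $887.52; interest $5.32 → $892.84; payment $476.43; balance $416.41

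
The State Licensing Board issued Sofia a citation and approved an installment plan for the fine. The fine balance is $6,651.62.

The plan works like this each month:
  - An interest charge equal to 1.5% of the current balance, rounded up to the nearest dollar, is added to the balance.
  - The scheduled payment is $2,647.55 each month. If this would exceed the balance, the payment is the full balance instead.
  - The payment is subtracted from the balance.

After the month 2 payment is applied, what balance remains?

$1,518.52

Month 1: opening $6,651.62; interest $100.00 → $6,751.62; payment $2,647.55; balance $4,104.07
Month 2: opening $4,104.07; interest $62.00 → $4,166.07; payment $2,647.55; balance $1,518.52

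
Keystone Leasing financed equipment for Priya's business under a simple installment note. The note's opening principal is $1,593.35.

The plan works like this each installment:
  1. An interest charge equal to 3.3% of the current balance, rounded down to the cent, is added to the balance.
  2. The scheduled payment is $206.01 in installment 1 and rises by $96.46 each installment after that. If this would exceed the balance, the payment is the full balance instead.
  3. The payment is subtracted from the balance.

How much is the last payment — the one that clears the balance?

$368.73

# | Opening | Interest | Payment | End bal
1 | $1,593.35 | $52.58 | $206.01 | $1,439.92
2 | $1,439.92 | $47.51 | $302.47 | $1,184.96
3 | $1,184.96 | $39.10 | $398.93 | $825.13
4 | $825.13 | $27.22 | $495.39 | $356.96
5 | $356.96 | $11.77 | $368.73 | $0.00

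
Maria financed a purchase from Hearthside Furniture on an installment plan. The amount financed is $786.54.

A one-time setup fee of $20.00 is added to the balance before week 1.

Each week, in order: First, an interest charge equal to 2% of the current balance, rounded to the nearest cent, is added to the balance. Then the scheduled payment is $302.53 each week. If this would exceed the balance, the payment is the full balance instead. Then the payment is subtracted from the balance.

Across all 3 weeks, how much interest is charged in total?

Week 1: $806.54 +$16.13 interest = $822.67; pay $302.53 → $520.14
Week 2: $520.14 +$10.40 interest = $530.54; pay $302.53 → $228.01
Week 3: $228.01 +$4.56 interest = $232.57; pay $232.57 → $0.00
Total interest: $16.13 + $10.40 + $4.56 = $31.09

$31.09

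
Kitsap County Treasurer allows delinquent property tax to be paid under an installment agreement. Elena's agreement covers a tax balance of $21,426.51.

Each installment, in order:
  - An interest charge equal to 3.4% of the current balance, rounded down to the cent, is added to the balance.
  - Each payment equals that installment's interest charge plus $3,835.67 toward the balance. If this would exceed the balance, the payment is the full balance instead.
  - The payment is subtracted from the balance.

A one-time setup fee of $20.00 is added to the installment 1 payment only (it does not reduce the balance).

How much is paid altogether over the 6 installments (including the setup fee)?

Installment 1: opening $21,426.51; interest $728.50 → $22,155.01; payment $4,564.17 (+ $20.00 fee); balance $17,590.84
Installment 2: opening $17,590.84; interest $598.08 → $18,188.92; payment $4,433.75; balance $13,755.17
Installment 3: opening $13,755.17; interest $467.67 → $14,222.84; payment $4,303.34; balance $9,919.50
Installment 4: opening $9,919.50; interest $337.26 → $10,256.76; payment $4,172.93; balance $6,083.83
Installment 5: opening $6,083.83; interest $206.85 → $6,290.68; payment $4,042.52; balance $2,248.16
Installment 6: opening $2,248.16; interest $76.43 → $2,324.59; payment $2,324.59; balance $0.00
Total paid: $23,861.30

$23,861.30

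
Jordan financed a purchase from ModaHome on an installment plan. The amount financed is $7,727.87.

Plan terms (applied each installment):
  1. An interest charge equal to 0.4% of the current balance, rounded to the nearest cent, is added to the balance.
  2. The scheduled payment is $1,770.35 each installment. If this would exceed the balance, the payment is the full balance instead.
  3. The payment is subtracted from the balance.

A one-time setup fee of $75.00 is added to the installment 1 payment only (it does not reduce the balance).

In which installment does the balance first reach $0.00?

Installment 1: opening $7,727.87; interest $30.91 → $7,758.78; payment $1,770.35 (+ $75.00 fee); balance $5,988.43
Installment 2: opening $5,988.43; interest $23.95 → $6,012.38; payment $1,770.35; balance $4,242.03
Installment 3: opening $4,242.03; interest $16.97 → $4,259.00; payment $1,770.35; balance $2,488.65
Installment 4: opening $2,488.65; interest $9.95 → $2,498.60; payment $1,770.35; balance $728.25
Installment 5: opening $728.25; interest $2.91 → $731.16; payment $731.16; balance $0.00
Balance reaches $0.00 in installment 5.

5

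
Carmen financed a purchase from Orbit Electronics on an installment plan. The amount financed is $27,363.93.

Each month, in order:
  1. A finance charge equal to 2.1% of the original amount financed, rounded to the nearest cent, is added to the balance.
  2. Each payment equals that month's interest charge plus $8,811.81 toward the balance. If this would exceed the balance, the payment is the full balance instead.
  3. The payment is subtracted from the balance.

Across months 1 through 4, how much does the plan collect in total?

Month 1: $27,363.93 +$574.64 interest = $27,938.57; pay $9,386.45 → $18,552.12
Month 2: $18,552.12 +$574.64 interest = $19,126.76; pay $9,386.45 → $9,740.31
Month 3: $9,740.31 +$574.64 interest = $10,314.95; pay $9,386.45 → $928.50
Month 4: $928.50 +$574.64 interest = $1,503.14; pay $1,503.14 → $0.00
Total paid: $29,662.49

$29,662.49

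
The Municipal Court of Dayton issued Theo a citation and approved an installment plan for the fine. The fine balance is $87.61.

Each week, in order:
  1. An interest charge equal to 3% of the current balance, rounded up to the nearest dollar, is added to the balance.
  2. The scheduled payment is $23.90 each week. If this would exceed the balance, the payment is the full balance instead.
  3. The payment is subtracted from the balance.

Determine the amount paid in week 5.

Week 1: opening $87.61; interest $3.00 → $90.61; payment $23.90; balance $66.71
Week 2: opening $66.71; interest $3.00 → $69.71; payment $23.90; balance $45.81
Week 3: opening $45.81; interest $2.00 → $47.81; payment $23.90; balance $23.91
Week 4: opening $23.91; interest $1.00 → $24.91; payment $23.90; balance $1.01
Week 5: opening $1.01; interest $1.00 → $2.01; payment $2.01; balance $0.00

$2.01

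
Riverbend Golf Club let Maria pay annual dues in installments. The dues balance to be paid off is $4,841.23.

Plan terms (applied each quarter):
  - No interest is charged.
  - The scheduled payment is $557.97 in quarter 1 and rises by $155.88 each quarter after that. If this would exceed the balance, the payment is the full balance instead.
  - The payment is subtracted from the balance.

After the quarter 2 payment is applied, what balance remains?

Quarter 1: $4,841.23 − $557.97 → $4,283.26
Quarter 2: $4,283.26 − $713.85 → $3,569.41

$3,569.41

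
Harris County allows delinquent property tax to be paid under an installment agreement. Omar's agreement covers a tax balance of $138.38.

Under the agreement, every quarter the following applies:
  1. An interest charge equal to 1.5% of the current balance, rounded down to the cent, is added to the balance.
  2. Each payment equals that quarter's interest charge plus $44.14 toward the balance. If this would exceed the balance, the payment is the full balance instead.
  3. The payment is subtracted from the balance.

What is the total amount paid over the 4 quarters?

$142.69

# | Opening | Interest | Payment | End bal
1 | $138.38 | $2.07 | $46.21 | $94.24
2 | $94.24 | $1.41 | $45.55 | $50.10
3 | $50.10 | $0.75 | $44.89 | $5.96
4 | $5.96 | $0.08 | $6.04 | $0.00
Total paid: $142.69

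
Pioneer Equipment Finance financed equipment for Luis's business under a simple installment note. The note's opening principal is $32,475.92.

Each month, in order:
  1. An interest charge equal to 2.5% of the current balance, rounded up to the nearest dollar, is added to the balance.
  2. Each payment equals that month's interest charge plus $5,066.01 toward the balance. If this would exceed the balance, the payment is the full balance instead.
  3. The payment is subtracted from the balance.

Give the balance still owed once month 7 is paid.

$0.00

# | Opening | Interest | Payment | End bal
1 | $32,475.92 | $812.00 | $5,878.01 | $27,409.91
2 | $27,409.91 | $686.00 | $5,752.01 | $22,343.90
3 | $22,343.90 | $559.00 | $5,625.01 | $17,277.89
4 | $17,277.89 | $432.00 | $5,498.01 | $12,211.88
5 | $12,211.88 | $306.00 | $5,372.01 | $7,145.87
6 | $7,145.87 | $179.00 | $5,245.01 | $2,079.86
7 | $2,079.86 | $52.00 | $2,131.86 | $0.00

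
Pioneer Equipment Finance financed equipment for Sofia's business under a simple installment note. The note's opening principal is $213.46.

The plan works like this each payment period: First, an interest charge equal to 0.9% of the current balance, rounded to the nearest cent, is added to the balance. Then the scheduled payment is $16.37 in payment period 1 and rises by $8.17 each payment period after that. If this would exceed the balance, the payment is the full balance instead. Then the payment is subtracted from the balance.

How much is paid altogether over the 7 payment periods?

# | Opening | Interest | Payment | End bal
1 | $213.46 | $1.92 | $16.37 | $199.01
2 | $199.01 | $1.79 | $24.54 | $176.26
3 | $176.26 | $1.59 | $32.71 | $145.14
4 | $145.14 | $1.31 | $40.88 | $105.57
5 | $105.57 | $0.95 | $49.05 | $57.47
6 | $57.47 | $0.52 | $57.22 | $0.77
7 | $0.77 | $0.01 | $0.78 | $0.00
Total paid: $221.55

$221.55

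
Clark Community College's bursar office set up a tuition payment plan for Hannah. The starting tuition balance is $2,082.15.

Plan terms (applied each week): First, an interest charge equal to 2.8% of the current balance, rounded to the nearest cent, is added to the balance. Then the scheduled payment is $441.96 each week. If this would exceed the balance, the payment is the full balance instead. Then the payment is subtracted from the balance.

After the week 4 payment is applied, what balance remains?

$481.84

Week 1: opening $2,082.15; interest $58.30 → $2,140.45; payment $441.96; balance $1,698.49
Week 2: opening $1,698.49; interest $47.56 → $1,746.05; payment $441.96; balance $1,304.09
Week 3: opening $1,304.09; interest $36.51 → $1,340.60; payment $441.96; balance $898.64
Week 4: opening $898.64; interest $25.16 → $923.80; payment $441.96; balance $481.84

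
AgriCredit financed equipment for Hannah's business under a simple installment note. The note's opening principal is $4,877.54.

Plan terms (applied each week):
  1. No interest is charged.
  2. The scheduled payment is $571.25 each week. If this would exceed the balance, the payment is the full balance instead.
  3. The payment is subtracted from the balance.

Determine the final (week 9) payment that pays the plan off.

Week 1: $4,877.54 − $571.25 → $4,306.29
Week 2: $4,306.29 − $571.25 → $3,735.04
Week 3: $3,735.04 − $571.25 → $3,163.79
Week 4: $3,163.79 − $571.25 → $2,592.54
Week 5: $2,592.54 − $571.25 → $2,021.29
Week 6: $2,021.29 − $571.25 → $1,450.04
Week 7: $1,450.04 − $571.25 → $878.79
Week 8: $878.79 − $571.25 → $307.54
Week 9: $307.54 − $307.54 → $0.00

$307.54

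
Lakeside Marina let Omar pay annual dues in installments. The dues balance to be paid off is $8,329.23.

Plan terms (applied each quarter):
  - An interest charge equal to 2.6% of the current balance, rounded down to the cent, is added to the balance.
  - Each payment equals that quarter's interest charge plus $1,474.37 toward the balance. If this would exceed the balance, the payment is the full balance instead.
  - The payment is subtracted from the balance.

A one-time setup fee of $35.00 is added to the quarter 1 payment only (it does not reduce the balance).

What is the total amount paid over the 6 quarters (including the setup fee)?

Quarter 1: $8,329.23 +$216.55 interest = $8,545.78; pay $1,690.92 (+ $35.00 fee) → $6,854.86
Quarter 2: $6,854.86 +$178.22 interest = $7,033.08; pay $1,652.59 → $5,380.49
Quarter 3: $5,380.49 +$139.89 interest = $5,520.38; pay $1,614.26 → $3,906.12
Quarter 4: $3,906.12 +$101.55 interest = $4,007.67; pay $1,575.92 → $2,431.75
Quarter 5: $2,431.75 +$63.22 interest = $2,494.97; pay $1,537.59 → $957.38
Quarter 6: $957.38 +$24.89 interest = $982.27; pay $982.27 → $0.00
Total paid: $9,088.55

$9,088.55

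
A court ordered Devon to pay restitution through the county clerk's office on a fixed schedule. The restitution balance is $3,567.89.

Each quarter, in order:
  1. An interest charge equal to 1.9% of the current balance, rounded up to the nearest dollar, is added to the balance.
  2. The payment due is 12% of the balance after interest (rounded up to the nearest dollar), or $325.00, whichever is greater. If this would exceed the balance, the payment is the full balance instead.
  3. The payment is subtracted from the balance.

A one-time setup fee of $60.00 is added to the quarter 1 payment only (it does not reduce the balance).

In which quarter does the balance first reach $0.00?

# | Opening | Interest | Payment | Fee | End bal
1 | $3,567.89 | $68.00 | $437.00 | $60.00 | $3,198.89
2 | $3,198.89 | $61.00 | $392.00 | — | $2,867.89
3 | $2,867.89 | $55.00 | $351.00 | — | $2,571.89
4 | $2,571.89 | $49.00 | $325.00 | — | $2,295.89
5 | $2,295.89 | $44.00 | $325.00 | — | $2,014.89
6 | $2,014.89 | $39.00 | $325.00 | — | $1,728.89
7 | $1,728.89 | $33.00 | $325.00 | — | $1,436.89
8 | $1,436.89 | $28.00 | $325.00 | — | $1,139.89
9 | $1,139.89 | $22.00 | $325.00 | — | $836.89
10 | $836.89 | $16.00 | $325.00 | — | $527.89
11 | $527.89 | $11.00 | $325.00 | — | $213.89
12 | $213.89 | $5.00 | $218.89 | — | $0.00
Balance reaches $0.00 in quarter 12.

12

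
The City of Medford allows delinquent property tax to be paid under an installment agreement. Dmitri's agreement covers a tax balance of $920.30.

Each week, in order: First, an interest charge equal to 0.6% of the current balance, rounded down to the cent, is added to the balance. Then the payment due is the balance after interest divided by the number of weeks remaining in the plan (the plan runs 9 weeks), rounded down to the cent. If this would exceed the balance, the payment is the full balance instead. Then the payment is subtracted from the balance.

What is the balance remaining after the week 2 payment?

$724.41

Week 1: $920.30 +$5.52 interest = $925.82; pay $102.86 → $822.96
Week 2: $822.96 +$4.93 interest = $827.89; pay $103.48 → $724.41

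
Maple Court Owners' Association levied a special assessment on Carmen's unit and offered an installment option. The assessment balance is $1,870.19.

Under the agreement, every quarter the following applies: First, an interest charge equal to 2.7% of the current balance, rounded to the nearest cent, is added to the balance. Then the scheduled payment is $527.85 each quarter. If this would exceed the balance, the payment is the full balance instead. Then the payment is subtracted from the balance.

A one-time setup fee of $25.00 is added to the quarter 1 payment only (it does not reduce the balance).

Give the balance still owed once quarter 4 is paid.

$0.00

Quarter 1: $1,870.19 +$50.50 interest = $1,920.69; pay $527.85 (+ $25.00 fee) → $1,392.84
Quarter 2: $1,392.84 +$37.61 interest = $1,430.45; pay $527.85 → $902.60
Quarter 3: $902.60 +$24.37 interest = $926.97; pay $527.85 → $399.12
Quarter 4: $399.12 +$10.78 interest = $409.90; pay $409.90 → $0.00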